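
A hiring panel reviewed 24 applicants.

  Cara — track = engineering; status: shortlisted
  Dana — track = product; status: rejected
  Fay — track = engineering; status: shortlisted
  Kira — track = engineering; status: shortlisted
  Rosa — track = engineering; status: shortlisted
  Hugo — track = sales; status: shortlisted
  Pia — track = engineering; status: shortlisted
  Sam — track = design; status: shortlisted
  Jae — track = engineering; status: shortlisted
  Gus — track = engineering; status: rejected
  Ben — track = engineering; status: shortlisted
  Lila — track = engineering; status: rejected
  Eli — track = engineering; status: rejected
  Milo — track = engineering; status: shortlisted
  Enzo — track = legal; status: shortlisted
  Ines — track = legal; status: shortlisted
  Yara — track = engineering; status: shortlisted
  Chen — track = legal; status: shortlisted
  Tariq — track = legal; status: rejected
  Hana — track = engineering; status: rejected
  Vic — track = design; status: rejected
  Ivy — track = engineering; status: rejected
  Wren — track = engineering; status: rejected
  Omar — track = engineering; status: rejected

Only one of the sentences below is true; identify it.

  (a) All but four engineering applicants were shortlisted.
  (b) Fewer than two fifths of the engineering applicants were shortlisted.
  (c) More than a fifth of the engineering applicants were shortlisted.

|A| = 16, |A ∩ B| = 9, |A ∖ B| = 7.
(a) requires |A ∖ B| = 4: false.
(b) requires |A ∩ B| / |A| < 2/5: false.
(c) requires |A ∩ B| / |A| > 1/5: true.

(c)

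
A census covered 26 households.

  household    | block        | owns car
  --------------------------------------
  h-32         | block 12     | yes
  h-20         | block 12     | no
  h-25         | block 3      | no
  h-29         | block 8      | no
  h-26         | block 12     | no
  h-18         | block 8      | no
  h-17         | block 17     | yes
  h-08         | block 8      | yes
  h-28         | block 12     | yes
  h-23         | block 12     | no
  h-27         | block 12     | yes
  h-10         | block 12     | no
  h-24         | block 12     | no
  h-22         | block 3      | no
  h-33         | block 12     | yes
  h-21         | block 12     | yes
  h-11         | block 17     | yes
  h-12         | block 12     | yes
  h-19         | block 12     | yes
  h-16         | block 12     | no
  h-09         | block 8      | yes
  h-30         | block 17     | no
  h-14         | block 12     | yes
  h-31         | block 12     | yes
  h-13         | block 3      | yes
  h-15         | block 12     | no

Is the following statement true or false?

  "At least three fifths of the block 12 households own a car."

False

The determiner here denotes the relation: |A ∩ B| / |A| ≥ 3/5.
|A| = 16, |A ∩ B| = 9, |A ∖ B| = 7.
|A ∩ B|/|A| = 9/16, so the statement is false.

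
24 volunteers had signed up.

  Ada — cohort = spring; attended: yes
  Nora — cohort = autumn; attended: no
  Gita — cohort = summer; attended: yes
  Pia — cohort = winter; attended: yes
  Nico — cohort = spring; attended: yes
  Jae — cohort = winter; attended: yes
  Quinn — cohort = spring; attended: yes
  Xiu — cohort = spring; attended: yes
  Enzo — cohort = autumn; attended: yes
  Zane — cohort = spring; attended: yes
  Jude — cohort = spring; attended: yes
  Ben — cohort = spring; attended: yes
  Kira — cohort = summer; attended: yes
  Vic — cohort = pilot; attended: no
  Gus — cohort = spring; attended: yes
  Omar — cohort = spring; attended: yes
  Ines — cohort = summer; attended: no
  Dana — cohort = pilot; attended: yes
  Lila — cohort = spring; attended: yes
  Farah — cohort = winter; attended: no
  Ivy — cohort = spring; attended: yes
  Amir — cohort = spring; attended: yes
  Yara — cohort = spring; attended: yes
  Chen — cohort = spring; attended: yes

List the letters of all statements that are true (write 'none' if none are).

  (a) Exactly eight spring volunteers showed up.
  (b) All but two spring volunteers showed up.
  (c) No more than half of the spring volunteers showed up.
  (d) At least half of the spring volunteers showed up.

|A| = 14, |A ∩ B| = 14, |A ∖ B| = 0.
(a) |A ∩ B| = 8: fails.
(b) |A ∖ B| = 2: fails.
(c) |A ∩ B| ≤ |A ∖ B|: fails.
(d) |A ∩ B| ≥ |A ∖ B|: holds.

(d)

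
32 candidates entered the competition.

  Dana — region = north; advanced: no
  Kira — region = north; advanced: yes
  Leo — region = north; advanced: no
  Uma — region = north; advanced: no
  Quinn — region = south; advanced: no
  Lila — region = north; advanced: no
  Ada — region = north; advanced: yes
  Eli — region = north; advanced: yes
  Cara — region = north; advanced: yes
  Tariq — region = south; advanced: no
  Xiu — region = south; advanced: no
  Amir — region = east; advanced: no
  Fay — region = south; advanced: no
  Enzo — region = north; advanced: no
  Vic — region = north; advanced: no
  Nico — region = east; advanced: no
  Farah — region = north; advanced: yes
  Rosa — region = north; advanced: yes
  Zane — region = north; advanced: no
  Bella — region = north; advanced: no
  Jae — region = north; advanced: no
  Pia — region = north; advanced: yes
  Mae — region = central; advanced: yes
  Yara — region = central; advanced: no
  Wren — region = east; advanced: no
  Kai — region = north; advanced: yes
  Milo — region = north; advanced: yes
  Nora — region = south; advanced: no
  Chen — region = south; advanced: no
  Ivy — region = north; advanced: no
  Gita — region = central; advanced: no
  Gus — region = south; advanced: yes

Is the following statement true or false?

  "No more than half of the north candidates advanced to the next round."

True

Truth condition: |A ∩ B| ≤ |A ∖ B|.
|A| = 19, |A ∩ B| = 9, |A ∖ B| = 10.
9 < 10, so the statement is true.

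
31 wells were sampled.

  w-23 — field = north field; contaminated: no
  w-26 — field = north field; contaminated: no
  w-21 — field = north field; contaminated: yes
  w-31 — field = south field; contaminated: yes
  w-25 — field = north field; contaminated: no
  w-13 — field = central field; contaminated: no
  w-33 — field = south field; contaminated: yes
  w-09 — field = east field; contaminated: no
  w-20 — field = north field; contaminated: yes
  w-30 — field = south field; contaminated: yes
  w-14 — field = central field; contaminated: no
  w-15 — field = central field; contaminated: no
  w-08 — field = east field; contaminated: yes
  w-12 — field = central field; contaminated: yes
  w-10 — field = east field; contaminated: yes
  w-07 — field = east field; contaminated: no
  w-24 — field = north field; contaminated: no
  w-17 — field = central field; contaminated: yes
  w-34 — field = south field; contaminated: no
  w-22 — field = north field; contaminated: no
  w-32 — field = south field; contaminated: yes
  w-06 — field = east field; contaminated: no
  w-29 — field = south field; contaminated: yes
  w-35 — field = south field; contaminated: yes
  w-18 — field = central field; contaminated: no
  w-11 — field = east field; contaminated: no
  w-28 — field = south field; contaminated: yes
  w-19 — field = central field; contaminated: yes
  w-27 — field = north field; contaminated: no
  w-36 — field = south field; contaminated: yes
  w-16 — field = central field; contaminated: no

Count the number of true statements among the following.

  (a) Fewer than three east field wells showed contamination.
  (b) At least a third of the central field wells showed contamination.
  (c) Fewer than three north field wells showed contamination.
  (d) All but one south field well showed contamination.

(a) east field: |A| = 6, |A ∩ B| = 2; needs |A ∩ B| < 3 — true.
(b) central field: |A| = 8, |A ∩ B| = 3; needs |A ∩ B| / |A| ≥ 1/3 — true.
(c) north field: |A| = 8, |A ∩ B| = 2; needs |A ∩ B| < 3 — true.
(d) south field: |A| = 9, |A ∩ B| = 8; needs |A ∖ B| = 1 — true.

4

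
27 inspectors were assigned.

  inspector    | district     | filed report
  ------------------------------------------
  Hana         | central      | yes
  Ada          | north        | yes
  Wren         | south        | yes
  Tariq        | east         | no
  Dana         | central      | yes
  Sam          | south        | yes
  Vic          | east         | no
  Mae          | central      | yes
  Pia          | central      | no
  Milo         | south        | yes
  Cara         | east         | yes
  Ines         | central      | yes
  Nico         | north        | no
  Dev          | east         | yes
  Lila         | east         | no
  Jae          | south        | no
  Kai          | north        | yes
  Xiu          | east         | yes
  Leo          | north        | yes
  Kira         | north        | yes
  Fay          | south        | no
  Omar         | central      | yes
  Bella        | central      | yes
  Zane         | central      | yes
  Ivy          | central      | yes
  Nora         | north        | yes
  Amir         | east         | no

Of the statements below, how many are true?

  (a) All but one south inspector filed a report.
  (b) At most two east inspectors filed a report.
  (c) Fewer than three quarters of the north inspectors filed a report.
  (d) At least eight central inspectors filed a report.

1

(a) south: |A| = 5, |A ∩ B| = 3; needs |A ∖ B| = 1 — false.
(b) east: |A| = 7, |A ∩ B| = 3; needs |A ∩ B| ≤ 2 — false.
(c) north: |A| = 6, |A ∩ B| = 5; needs |A ∩ B| / |A| < 3/4 — false.
(d) central: |A| = 9, |A ∩ B| = 8; needs |A ∩ B| ≥ 8 — true.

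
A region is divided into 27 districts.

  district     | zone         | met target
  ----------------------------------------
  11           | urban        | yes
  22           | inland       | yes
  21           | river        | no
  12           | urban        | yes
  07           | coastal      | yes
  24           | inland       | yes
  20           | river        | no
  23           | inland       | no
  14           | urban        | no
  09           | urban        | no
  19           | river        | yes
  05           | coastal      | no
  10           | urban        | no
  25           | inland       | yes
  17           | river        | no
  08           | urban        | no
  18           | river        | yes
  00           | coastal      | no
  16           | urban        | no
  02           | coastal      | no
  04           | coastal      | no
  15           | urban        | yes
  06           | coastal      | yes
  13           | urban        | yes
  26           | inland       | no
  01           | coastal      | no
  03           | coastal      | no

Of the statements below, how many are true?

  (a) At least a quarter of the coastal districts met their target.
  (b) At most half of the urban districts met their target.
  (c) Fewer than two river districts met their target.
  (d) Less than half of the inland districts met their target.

(a) coastal: |A| = 8, |A ∩ B| = 2; needs |A ∩ B| / |A| ≥ 1/4 — true.
(b) urban: |A| = 9, |A ∩ B| = 4; needs |A ∩ B| ≤ |A ∖ B| — true.
(c) river: |A| = 5, |A ∩ B| = 2; needs |A ∩ B| < 2 — false.
(d) inland: |A| = 5, |A ∩ B| = 3; needs |A ∩ B| < |A ∖ B| — false.

2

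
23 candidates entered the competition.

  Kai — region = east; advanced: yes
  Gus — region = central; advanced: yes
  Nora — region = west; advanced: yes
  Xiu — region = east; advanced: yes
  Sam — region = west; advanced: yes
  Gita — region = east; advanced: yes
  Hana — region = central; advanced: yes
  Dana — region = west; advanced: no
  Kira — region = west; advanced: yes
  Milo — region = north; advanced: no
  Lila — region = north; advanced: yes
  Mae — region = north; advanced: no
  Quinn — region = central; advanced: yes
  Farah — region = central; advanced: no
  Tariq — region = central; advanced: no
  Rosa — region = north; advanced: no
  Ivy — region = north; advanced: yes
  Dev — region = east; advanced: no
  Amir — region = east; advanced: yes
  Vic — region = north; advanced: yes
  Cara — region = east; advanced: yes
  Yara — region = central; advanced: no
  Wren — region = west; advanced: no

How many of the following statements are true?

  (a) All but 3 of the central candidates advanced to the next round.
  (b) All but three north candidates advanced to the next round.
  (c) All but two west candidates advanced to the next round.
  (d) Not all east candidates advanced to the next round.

4

(a) central: |A| = 6, |A ∩ B| = 3; needs |A ∖ B| = 3 — true.
(b) north: |A| = 6, |A ∩ B| = 3; needs |A ∖ B| = 3 — true.
(c) west: |A| = 5, |A ∩ B| = 3; needs |A ∖ B| = 2 — true.
(d) east: |A| = 6, |A ∩ B| = 5; needs A ⊄ B (|A ∖ B| ≥ 1) — true.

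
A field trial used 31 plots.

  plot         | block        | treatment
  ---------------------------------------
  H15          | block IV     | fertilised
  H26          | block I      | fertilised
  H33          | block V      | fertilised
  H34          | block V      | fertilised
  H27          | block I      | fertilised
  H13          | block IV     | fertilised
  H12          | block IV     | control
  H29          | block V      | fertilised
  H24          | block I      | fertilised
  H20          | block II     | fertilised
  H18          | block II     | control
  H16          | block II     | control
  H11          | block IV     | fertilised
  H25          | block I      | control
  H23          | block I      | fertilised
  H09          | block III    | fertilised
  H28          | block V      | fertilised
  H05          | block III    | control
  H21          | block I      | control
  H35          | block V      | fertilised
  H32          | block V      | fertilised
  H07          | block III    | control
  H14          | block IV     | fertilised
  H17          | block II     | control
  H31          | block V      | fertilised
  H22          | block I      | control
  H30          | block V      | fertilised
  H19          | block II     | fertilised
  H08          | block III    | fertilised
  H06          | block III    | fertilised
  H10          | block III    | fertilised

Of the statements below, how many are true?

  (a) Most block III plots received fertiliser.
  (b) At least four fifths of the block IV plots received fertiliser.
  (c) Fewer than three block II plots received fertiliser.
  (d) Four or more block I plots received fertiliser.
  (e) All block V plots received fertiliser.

5

(a) block III: |A| = 6, |A ∩ B| = 4; needs |A ∩ B| > |A ∖ B| — true.
(b) block IV: |A| = 5, |A ∩ B| = 4; needs |A ∩ B| / |A| ≥ 4/5 — true.
(c) block II: |A| = 5, |A ∩ B| = 2; needs |A ∩ B| < 3 — true.
(d) block I: |A| = 7, |A ∩ B| = 4; needs |A ∩ B| ≥ 4 — true.
(e) block V: |A| = 8, |A ∩ B| = 8; needs A ⊆ B, i.e. every element of A is in B (|A ∖ B| = 0) — true.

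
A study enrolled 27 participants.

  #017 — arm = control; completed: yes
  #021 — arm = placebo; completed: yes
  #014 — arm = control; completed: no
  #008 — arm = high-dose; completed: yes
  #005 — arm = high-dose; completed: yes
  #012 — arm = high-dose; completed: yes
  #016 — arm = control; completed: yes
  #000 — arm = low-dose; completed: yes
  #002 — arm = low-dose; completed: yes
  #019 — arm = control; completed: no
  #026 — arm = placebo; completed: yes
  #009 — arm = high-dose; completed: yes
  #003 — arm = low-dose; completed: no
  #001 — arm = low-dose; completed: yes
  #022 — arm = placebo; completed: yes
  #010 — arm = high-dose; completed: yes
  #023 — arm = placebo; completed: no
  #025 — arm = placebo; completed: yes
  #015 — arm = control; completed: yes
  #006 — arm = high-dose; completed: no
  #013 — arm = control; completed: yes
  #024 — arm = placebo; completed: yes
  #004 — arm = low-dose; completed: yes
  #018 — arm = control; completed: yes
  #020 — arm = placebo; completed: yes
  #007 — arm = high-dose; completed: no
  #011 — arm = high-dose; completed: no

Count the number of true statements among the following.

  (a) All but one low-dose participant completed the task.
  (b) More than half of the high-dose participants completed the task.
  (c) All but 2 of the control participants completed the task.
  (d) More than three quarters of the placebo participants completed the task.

(a) low-dose: |A| = 5, |A ∩ B| = 4; needs |A ∖ B| = 1 — true.
(b) high-dose: |A| = 8, |A ∩ B| = 5; needs |A ∩ B| > |A ∖ B| — true.
(c) control: |A| = 7, |A ∩ B| = 5; needs |A ∖ B| = 2 — true.
(d) placebo: |A| = 7, |A ∩ B| = 6; needs |A ∩ B| / |A| > 3/4 — true.

4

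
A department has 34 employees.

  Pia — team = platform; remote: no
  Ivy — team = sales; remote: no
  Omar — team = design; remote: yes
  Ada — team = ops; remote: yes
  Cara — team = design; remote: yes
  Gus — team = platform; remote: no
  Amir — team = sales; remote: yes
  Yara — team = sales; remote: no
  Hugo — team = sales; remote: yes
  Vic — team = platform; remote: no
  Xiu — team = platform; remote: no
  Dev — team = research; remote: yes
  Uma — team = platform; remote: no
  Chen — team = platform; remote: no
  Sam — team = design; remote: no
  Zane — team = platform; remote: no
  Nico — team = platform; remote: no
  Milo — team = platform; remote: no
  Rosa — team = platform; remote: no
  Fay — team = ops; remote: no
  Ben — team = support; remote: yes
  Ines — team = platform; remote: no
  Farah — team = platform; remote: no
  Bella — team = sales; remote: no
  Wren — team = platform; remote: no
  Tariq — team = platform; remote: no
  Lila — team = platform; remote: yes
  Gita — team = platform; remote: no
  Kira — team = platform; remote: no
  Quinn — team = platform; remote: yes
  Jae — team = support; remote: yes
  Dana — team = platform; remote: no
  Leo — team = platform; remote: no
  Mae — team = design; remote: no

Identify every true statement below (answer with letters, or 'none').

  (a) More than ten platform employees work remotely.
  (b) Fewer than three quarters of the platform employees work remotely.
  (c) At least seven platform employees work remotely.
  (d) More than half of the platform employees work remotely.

(b)

|A| = 20, |A ∩ B| = 2, |A ∖ B| = 18.
(a) |A ∩ B| > 10: fails.
(b) |A ∩ B| / |A| < 3/4: holds.
(c) |A ∩ B| ≥ 7: fails.
(d) |A ∩ B| > |A ∖ B|: fails.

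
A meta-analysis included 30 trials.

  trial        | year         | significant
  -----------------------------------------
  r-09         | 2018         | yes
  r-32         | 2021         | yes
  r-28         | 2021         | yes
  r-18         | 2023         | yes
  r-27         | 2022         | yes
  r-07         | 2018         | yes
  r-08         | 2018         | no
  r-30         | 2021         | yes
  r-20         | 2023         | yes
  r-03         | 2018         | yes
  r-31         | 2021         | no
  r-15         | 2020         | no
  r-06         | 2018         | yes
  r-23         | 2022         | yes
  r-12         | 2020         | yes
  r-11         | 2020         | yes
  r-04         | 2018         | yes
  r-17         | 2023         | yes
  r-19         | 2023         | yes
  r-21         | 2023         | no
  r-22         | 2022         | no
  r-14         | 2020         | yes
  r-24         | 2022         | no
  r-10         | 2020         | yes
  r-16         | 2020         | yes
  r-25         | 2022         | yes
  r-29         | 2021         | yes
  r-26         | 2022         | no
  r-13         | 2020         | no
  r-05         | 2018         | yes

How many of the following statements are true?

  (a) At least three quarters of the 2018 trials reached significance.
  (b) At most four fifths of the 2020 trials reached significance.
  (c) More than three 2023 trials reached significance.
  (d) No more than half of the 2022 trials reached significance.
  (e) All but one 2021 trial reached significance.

(a) 2018: |A| = 7, |A ∩ B| = 6; needs |A ∩ B| / |A| ≥ 3/4 — true.
(b) 2020: |A| = 7, |A ∩ B| = 5; needs |A ∩ B| / |A| ≤ 4/5 — true.
(c) 2023: |A| = 5, |A ∩ B| = 4; needs |A ∩ B| > 3 — true.
(d) 2022: |A| = 6, |A ∩ B| = 3; needs |A ∩ B| ≤ |A ∖ B| — true.
(e) 2021: |A| = 5, |A ∩ B| = 4; needs |A ∖ B| = 1 — true.

5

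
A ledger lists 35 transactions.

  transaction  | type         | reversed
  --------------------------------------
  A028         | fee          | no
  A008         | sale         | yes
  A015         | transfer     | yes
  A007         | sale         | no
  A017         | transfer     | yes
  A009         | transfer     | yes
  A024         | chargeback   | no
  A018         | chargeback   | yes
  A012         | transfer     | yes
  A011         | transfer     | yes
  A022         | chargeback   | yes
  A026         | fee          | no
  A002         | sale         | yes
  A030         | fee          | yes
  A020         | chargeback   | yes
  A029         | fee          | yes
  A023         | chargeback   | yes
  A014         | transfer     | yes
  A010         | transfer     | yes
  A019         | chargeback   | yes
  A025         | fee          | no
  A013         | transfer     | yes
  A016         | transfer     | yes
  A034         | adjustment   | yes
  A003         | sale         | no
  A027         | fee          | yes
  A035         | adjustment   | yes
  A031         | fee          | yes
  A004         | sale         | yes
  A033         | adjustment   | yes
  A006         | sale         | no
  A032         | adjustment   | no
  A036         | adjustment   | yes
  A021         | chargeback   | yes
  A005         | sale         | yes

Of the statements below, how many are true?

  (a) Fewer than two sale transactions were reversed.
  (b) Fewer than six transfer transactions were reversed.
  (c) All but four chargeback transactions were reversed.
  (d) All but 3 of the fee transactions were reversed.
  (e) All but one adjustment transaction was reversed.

2

(a) sale: |A| = 7, |A ∩ B| = 4; needs |A ∩ B| < 2 — false.
(b) transfer: |A| = 9, |A ∩ B| = 9; needs |A ∩ B| < 6 — false.
(c) chargeback: |A| = 7, |A ∩ B| = 6; needs |A ∖ B| = 4 — false.
(d) fee: |A| = 7, |A ∩ B| = 4; needs |A ∖ B| = 3 — true.
(e) adjustment: |A| = 5, |A ∩ B| = 4; needs |A ∖ B| = 1 — true.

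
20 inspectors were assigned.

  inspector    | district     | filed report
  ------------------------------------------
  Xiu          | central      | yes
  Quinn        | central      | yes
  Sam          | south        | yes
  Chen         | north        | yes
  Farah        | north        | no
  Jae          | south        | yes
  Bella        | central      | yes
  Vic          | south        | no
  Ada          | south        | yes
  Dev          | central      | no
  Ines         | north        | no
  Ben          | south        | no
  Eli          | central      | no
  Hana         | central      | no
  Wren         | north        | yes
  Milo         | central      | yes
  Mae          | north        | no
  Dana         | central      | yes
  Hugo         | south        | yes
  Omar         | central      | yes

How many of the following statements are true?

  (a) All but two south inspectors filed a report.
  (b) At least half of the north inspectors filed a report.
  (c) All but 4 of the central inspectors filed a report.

(a) south: |A| = 6, |A ∩ B| = 4; needs |A ∖ B| = 2 — true.
(b) north: |A| = 5, |A ∩ B| = 2; needs |A ∩ B| ≥ |A ∖ B| — false.
(c) central: |A| = 9, |A ∩ B| = 6; needs |A ∖ B| = 4 — false.

1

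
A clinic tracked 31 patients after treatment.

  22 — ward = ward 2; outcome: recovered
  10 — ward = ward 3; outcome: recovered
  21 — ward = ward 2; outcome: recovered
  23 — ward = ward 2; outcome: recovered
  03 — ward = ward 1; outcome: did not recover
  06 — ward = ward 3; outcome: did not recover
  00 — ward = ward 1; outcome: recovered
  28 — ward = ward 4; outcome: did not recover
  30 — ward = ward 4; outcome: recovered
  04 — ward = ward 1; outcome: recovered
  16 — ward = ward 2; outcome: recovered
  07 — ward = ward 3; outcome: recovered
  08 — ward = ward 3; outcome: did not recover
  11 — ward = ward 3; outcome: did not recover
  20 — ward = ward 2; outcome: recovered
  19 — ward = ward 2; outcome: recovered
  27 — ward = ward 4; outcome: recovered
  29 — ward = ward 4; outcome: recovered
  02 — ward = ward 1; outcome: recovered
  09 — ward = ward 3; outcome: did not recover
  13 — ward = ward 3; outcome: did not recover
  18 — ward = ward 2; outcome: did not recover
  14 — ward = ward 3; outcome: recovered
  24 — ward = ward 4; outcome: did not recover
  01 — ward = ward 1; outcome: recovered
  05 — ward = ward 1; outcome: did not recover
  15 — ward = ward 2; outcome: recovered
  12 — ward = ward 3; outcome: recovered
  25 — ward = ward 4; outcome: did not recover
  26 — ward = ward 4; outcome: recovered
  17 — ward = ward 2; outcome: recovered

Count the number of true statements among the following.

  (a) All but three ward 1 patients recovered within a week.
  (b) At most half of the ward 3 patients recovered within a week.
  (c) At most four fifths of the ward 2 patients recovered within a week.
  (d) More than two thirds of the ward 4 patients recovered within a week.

(a) ward 1: |A| = 6, |A ∩ B| = 4; needs |A ∖ B| = 3 — false.
(b) ward 3: |A| = 9, |A ∩ B| = 4; needs |A ∩ B| ≤ |A ∖ B| — true.
(c) ward 2: |A| = 9, |A ∩ B| = 8; needs |A ∩ B| / |A| ≤ 4/5 — false.
(d) ward 4: |A| = 7, |A ∩ B| = 4; needs |A ∩ B| / |A| > 2/3 — false.

1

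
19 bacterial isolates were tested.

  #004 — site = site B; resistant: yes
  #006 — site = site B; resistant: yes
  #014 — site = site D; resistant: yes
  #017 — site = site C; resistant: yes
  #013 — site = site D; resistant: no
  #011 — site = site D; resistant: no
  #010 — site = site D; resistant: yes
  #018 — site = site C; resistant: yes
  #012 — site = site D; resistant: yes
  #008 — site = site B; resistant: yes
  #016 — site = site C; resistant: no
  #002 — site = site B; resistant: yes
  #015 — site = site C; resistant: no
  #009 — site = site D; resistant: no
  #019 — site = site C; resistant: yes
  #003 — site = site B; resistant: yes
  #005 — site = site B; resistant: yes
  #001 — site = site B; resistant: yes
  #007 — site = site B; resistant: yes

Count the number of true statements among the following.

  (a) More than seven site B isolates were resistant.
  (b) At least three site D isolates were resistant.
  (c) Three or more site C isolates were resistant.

3

(a) site B: |A| = 8, |A ∩ B| = 8; needs |A ∩ B| > 7 — true.
(b) site D: |A| = 6, |A ∩ B| = 3; needs |A ∩ B| ≥ 3 — true.
(c) site C: |A| = 5, |A ∩ B| = 3; needs |A ∩ B| ≥ 3 — true.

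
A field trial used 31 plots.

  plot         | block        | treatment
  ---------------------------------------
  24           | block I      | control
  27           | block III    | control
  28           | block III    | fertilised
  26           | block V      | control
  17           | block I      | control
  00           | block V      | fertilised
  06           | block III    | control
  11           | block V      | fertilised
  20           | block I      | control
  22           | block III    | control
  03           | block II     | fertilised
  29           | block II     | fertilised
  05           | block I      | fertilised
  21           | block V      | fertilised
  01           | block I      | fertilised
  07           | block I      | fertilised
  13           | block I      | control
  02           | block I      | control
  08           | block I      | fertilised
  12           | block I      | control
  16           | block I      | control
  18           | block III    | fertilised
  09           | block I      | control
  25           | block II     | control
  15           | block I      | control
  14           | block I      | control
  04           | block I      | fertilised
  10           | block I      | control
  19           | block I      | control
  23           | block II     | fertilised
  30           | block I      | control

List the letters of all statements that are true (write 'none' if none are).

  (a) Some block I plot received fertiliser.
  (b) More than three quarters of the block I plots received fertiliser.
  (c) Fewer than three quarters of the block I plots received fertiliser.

(a), (c)

|A| = 18, |A ∩ B| = 5, |A ∖ B| = 13.
(a) A ∩ B ≠ ∅ (|A ∩ B| ≥ 1): holds.
(b) |A ∩ B| / |A| > 3/4: fails.
(c) |A ∩ B| / |A| < 3/4: holds.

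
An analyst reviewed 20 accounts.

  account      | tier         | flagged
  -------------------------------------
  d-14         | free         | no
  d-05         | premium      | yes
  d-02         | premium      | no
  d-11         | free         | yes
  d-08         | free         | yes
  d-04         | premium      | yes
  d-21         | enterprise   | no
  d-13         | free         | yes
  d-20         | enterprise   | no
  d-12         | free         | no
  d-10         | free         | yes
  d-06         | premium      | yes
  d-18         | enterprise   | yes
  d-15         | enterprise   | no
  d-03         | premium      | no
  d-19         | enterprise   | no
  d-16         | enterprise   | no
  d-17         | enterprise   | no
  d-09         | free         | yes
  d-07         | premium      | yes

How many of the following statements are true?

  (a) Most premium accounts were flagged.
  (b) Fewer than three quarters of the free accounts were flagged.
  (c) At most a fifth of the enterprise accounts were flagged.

3

(a) premium: |A| = 6, |A ∩ B| = 4; needs |A ∩ B| > |A ∖ B| — true.
(b) free: |A| = 7, |A ∩ B| = 5; needs |A ∩ B| / |A| < 3/4 — true.
(c) enterprise: |A| = 7, |A ∩ B| = 1; needs |A ∩ B| / |A| ≤ 1/5 — true.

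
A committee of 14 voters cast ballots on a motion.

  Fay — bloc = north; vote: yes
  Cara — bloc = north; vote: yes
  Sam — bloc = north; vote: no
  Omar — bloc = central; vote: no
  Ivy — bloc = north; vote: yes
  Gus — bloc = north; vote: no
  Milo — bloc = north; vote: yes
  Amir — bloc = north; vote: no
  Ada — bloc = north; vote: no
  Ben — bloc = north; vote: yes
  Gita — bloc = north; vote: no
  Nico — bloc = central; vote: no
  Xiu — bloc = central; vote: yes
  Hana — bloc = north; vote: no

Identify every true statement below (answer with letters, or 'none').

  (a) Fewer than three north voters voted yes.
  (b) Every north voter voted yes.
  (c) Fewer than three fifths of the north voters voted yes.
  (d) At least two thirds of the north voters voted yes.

(c)

|A| = 11, |A ∩ B| = 5, |A ∖ B| = 6.
(a) |A ∩ B| < 3: fails.
(b) A ⊆ B, i.e. every element of A is in B (|A ∖ B| = 0): fails.
(c) |A ∩ B| / |A| < 3/5: holds.
(d) |A ∩ B| / |A| ≥ 2/3: fails.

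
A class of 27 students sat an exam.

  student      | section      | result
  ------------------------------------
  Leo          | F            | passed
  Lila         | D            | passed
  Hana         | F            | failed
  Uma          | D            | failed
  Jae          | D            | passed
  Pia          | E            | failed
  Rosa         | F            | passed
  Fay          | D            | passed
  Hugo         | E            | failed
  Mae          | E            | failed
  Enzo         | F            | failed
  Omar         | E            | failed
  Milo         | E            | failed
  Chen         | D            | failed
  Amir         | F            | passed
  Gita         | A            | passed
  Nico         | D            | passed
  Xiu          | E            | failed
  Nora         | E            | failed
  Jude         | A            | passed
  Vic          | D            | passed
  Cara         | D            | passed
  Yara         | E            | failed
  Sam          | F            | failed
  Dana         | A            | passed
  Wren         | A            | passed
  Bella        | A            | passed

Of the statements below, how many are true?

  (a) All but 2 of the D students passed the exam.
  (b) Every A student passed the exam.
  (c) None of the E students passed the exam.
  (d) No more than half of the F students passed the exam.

(a) D: |A| = 8, |A ∩ B| = 6; needs |A ∖ B| = 2 — true.
(b) A: |A| = 5, |A ∩ B| = 5; needs A ⊆ B, i.e. every element of A is in B (|A ∖ B| = 0) — true.
(c) E: |A| = 8, |A ∩ B| = 0; needs A ∩ B = ∅ (|A ∩ B| = 0) — true.
(d) F: |A| = 6, |A ∩ B| = 3; needs |A ∩ B| ≤ |A ∖ B| — true.

4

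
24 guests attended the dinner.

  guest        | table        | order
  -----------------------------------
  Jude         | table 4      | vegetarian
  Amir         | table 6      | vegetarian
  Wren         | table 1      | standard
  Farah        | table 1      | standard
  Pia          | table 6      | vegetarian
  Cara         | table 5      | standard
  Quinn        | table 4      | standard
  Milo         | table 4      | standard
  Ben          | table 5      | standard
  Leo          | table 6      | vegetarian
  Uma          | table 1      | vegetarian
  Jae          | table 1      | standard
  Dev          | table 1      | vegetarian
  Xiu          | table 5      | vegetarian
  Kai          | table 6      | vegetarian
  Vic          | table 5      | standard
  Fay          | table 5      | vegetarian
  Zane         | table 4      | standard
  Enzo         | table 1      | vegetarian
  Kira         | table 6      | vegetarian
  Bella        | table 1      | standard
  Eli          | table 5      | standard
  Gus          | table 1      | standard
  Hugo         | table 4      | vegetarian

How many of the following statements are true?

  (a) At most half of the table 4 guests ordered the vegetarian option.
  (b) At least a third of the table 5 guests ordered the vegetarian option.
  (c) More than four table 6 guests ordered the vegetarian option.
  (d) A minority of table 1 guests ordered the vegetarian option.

4

(a) table 4: |A| = 5, |A ∩ B| = 2; needs |A ∩ B| ≤ |A ∖ B| — true.
(b) table 5: |A| = 6, |A ∩ B| = 2; needs |A ∩ B| / |A| ≥ 1/3 — true.
(c) table 6: |A| = 5, |A ∩ B| = 5; needs |A ∩ B| > 4 — true.
(d) table 1: |A| = 8, |A ∩ B| = 3; needs |A ∩ B| < |A ∖ B| — true.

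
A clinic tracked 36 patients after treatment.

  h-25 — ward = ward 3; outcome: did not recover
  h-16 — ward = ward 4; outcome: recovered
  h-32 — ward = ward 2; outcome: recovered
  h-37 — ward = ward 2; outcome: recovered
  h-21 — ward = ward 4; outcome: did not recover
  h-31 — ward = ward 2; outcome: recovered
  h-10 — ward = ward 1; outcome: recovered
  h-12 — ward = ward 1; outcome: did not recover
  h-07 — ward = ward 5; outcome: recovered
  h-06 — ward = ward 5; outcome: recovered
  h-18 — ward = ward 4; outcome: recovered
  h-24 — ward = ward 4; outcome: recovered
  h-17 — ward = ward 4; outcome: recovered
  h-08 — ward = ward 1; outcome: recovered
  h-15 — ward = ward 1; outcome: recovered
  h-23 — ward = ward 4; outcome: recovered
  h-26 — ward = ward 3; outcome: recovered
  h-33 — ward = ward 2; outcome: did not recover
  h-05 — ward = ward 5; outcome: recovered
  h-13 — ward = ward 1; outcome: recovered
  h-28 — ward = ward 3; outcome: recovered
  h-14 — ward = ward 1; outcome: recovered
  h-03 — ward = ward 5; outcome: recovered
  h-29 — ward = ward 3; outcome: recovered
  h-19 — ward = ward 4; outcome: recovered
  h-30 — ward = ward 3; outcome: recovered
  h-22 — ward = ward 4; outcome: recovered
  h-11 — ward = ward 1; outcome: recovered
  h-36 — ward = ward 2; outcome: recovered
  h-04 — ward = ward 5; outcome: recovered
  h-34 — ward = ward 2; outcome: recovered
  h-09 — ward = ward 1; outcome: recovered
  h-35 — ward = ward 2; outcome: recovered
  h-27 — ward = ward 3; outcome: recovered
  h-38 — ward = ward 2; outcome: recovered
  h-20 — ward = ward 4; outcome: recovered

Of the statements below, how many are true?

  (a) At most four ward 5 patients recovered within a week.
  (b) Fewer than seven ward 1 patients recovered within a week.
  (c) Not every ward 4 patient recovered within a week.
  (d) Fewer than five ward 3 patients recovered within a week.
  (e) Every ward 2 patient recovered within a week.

(a) ward 5: |A| = 5, |A ∩ B| = 5; needs |A ∩ B| ≤ 4 — false.
(b) ward 1: |A| = 8, |A ∩ B| = 7; needs |A ∩ B| < 7 — false.
(c) ward 4: |A| = 9, |A ∩ B| = 8; needs A ⊄ B (|A ∖ B| ≥ 1) — true.
(d) ward 3: |A| = 6, |A ∩ B| = 5; needs |A ∩ B| < 5 — false.
(e) ward 2: |A| = 8, |A ∩ B| = 7; needs A ⊆ B, i.e. every element of A is in B (|A ∖ B| = 0) — false.

1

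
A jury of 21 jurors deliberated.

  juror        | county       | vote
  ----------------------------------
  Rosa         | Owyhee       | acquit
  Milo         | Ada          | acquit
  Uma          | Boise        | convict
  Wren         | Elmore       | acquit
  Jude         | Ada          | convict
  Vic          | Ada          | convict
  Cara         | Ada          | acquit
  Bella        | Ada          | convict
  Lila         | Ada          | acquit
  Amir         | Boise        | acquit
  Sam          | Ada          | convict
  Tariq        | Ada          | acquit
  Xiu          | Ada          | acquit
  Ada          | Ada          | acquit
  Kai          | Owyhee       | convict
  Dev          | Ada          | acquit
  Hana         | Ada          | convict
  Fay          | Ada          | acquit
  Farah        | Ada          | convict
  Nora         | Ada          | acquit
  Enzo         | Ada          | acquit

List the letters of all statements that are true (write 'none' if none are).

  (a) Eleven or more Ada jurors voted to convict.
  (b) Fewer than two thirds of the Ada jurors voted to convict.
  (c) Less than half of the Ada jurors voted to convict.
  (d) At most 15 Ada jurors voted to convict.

|A| = 16, |A ∩ B| = 6, |A ∖ B| = 10.
(a) |A ∩ B| ≥ 11: fails.
(b) |A ∩ B| / |A| < 2/3: holds.
(c) |A ∩ B| < |A ∖ B|: holds.
(d) |A ∩ B| ≤ 15: holds.

(b), (c), (d)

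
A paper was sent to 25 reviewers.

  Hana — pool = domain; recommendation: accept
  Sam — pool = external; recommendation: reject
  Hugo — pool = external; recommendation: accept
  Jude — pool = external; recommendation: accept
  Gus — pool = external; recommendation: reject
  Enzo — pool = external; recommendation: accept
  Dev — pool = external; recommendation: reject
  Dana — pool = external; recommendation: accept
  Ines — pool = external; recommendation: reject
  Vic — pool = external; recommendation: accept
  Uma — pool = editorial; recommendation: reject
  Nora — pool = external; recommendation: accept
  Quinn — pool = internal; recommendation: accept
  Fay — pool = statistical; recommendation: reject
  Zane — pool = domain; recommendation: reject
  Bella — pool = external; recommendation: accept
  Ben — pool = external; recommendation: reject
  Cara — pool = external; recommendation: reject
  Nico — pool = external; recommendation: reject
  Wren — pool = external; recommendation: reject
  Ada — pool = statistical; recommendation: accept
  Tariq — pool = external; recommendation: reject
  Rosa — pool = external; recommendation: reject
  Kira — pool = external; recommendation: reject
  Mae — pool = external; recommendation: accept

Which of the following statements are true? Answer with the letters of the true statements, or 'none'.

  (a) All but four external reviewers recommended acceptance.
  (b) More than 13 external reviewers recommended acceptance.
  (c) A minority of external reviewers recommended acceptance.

|A| = 19, |A ∩ B| = 8, |A ∖ B| = 11.
(a) |A ∖ B| = 4: fails.
(b) |A ∩ B| > 13: fails.
(c) |A ∩ B| < |A ∖ B|: holds.

(c)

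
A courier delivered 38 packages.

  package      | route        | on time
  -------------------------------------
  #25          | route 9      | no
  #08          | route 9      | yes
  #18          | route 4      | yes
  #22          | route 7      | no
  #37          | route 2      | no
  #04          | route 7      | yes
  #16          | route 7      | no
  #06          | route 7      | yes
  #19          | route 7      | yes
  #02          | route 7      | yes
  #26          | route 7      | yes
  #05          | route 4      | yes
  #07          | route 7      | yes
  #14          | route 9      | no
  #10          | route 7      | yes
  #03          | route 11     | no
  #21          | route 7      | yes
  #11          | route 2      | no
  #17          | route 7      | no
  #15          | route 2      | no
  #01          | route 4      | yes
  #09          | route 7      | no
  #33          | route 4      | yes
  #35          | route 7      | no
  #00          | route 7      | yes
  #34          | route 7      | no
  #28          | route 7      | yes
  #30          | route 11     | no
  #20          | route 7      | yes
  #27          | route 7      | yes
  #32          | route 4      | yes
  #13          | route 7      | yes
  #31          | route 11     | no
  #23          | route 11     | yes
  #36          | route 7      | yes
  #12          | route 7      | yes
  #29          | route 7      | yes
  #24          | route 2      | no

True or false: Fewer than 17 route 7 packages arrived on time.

True

'Fewer than 17 route 7 packages arrived on time' holds iff |A ∩ B| < 17.
|A| = 22, |A ∩ B| = 16, |A ∖ B| = 6.
|A ∩ B| = 16, so the statement is true.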